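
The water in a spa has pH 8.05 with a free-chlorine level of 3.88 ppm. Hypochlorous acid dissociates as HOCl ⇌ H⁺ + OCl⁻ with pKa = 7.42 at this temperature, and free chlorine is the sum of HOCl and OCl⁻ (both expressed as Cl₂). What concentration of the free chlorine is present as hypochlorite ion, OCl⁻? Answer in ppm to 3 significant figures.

3.14 ppm

[OCl⁻]/[HOCl] = 10^(pH − pKa) = 10^(8.05 − 7.42) = 10^0.63 = 4.266.
Fraction as HOCl = 1 / (1 + 4.266) = 0.1899.
OCl⁻ = (1 − 0.1899) × 3.88 ppm = 3.143 ppm.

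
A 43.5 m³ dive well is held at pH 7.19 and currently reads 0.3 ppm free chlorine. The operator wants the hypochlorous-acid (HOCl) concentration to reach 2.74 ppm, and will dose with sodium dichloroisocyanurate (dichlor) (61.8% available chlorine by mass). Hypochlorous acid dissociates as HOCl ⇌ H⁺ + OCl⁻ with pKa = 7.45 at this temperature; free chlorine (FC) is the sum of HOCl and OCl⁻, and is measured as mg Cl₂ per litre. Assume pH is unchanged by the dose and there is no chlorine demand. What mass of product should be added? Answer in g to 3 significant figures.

Volume: 43.5 m³ = 43,500 L.
[OCl⁻]/[HOCl] = 10^(pH − pKa) = 10^(7.19 − 7.45) = 0.5495; fraction as HOCl = 1/(1 + 0.5495) = 0.6454.
Free chlorine required for 2.74 ppm HOCl: 2.74 / 0.6454 = 4.246 ppm.
FC to add: 4.246 − 0.3 = 3.946 mg/L as Cl₂.
Cl₂ equivalent: 3.946 mg/L × 43,500 L = 171.6 g.
Product at 61.8% available Cl: 171.6 / 0.618 = 277.7 g.

278 g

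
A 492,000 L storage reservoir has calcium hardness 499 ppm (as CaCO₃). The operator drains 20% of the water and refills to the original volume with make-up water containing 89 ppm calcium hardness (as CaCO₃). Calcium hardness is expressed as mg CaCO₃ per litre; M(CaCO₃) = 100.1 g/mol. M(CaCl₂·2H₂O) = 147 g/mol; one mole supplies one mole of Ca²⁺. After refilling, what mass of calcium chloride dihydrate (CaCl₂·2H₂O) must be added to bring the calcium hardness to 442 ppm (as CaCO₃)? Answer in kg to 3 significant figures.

18.1 kg

After draining 20% and refilling: 499 × 0.80 + 89 × 0.20 = 417 ppm.
Deficit to target: 442 − 417 = 25 mg/L.
As CaCO₃: 25 mg/L × 492,000 L = 12,300 g; ÷ 100.1 = 122.9 mol Ca²⁺.
Mass: 122.9 × 147 = 18,060 g.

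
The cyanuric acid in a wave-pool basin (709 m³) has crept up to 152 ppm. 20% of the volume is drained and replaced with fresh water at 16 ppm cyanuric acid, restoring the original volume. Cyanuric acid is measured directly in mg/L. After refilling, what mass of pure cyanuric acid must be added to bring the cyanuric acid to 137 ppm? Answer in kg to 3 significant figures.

Volume: 709 m³ = 709,000 L.
After draining 20% and refilling: 152 × 0.80 + 16 × 0.20 = 124.8 ppm.
Deficit to target: 137 − 124.8 = 12.2 mg/L.
Mass: 12.2 mg/L × 709,000 L = 8650 g cyanuric acid.

8.65 kg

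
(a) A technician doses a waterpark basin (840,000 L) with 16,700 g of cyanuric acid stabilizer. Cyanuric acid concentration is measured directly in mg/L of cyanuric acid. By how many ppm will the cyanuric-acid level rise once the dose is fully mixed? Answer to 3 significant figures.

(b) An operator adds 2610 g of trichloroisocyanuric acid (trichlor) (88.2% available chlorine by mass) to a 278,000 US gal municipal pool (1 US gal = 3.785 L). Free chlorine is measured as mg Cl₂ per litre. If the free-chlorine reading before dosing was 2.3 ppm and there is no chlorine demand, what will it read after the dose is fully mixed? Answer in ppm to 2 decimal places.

(a) 19.9 ppm; (b) 4.49 ppm

(a) Rise: 16,700 g / 840,000 L × 1000 = 19.88 mg/L.

(b) Volume: 278,000 US gal × 3.785 L/gal = 1,052,230 L.
(b) Available chlorine delivered: 2610 g × 0.882 = 2302 g as Cl₂.
(b) Concentration rise: 2302 g / 1,052,230 L = 2.188 mg/L = 2.19 ppm.
(b) Final FC: 2.3 + 2.19 = 4.49 ppm.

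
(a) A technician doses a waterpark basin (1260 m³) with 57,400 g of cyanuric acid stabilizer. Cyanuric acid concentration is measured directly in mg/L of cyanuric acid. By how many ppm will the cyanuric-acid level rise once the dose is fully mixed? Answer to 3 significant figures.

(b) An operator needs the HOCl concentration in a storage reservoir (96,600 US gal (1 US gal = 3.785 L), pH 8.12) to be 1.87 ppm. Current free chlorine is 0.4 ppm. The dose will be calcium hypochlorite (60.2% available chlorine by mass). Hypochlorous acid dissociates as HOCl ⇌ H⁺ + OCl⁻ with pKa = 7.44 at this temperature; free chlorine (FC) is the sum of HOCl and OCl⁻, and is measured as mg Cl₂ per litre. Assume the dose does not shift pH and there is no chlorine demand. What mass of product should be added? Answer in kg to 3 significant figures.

(a) Volume: 1260 m³ = 1,260,000 L.
(a) Rise: 57,400 g / 1,260,000 L × 1000 = 45.56 mg/L.

(b) Volume: 96,600 US gal × 3.785 L/gal = 365,631 L.
(b) [OCl⁻]/[HOCl] = 10^(pH − pKa) = 10^(8.12 − 7.44) = 4.786; fraction as HOCl = 1/(1 + 4.786) = 0.1728.
(b) Free chlorine required for 1.87 ppm HOCl: 1.87 / 0.1728 = 10.82 ppm.
(b) FC to add: 10.82 − 0.4 = 10.42 mg/L as Cl₂.
(b) Cl₂ equivalent: 10.42 mg/L × 365,631 L = 3810 g.
(b) Product at 60.2% available Cl: 3810 / 0.602 = 6329 g.

(a) 45.6 ppm; (b) 6.33 kg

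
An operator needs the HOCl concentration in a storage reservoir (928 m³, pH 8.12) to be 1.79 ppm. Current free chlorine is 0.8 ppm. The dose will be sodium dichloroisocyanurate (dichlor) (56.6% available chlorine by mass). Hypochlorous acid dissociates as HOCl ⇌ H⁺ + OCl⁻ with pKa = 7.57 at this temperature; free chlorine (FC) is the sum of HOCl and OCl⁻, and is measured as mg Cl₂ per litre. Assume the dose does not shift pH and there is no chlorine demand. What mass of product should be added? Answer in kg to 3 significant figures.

Volume: 928 m³ = 928,000 L.
[OCl⁻]/[HOCl] = 10^(pH − pKa) = 10^(8.12 − 7.57) = 3.548; fraction as HOCl = 1/(1 + 3.548) = 0.2199.
Free chlorine required for 1.79 ppm HOCl: 1.79 / 0.2199 = 8.141 ppm.
FC to add: 8.141 − 0.8 = 7.341 mg/L as Cl₂.
Cl₂ equivalent: 7.341 mg/L × 928,000 L = 6813 g.
Product at 56.6% available Cl: 6813 / 0.566 = 12,040 g.

12.0 kg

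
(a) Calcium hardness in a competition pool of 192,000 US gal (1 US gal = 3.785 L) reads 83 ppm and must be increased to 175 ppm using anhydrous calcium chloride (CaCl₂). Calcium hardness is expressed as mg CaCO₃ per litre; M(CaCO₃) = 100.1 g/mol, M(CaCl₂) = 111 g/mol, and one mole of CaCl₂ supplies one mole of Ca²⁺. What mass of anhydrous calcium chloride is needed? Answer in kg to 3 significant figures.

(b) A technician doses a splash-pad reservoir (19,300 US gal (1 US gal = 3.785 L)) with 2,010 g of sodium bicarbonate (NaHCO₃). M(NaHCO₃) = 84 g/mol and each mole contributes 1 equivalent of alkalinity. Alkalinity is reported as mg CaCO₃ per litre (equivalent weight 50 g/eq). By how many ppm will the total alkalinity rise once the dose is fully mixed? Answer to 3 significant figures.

(a) Volume: 192,000 US gal × 3.785 L/gal = 726,720 L.
(a) Hardness to add: (175 − 83) = 92 mg/L as CaCO₃ × 726,720 L = 66,860 g as CaCO₃.
(a) Moles of Ca²⁺ (1 mol Ca²⁺ ≡ 1 mol CaCO₃): 66,860 / 100.1 g/mol = 667.9 mol.
(a) Mass of CaCl₂: 667.9 × 111 = 74,140 g.

(b) Volume: 19,300 US gal × 3.785 L/gal = 73,050 L.
(b) Moles of NaHCO₃: 2,010 g ÷ 84 g/mol = 23.93 mol → 23.93 eq of alkalinity.
(b) As CaCO₃: 23.93 eq × 50 g/eq = 1196 g.
(b) Rise: 1196 g / 73,050 L × 1000 = 16.38 mg/L.

(a) 74.1 kg; (b) 16.4 ppm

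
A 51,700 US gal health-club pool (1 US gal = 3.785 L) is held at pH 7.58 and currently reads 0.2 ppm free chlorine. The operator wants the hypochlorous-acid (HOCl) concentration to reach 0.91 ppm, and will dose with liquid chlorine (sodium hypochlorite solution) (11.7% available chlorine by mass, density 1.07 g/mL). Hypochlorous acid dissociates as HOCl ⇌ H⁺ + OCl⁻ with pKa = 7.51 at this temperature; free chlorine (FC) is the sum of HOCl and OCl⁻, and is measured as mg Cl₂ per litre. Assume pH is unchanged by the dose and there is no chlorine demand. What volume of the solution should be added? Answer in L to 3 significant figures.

2.78 L

Volume: 51,700 US gal × 3.785 L/gal = 195,684 L.
[OCl⁻]/[HOCl] = 10^(pH − pKa) = 10^(7.58 − 7.51) = 1.175; fraction as HOCl = 1/(1 + 1.175) = 0.4598.
Free chlorine required for 0.91 ppm HOCl: 0.91 / 0.4598 = 1.979 ppm.
FC to add: 1.979 − 0.2 = 1.779 mg/L as Cl₂.
Cl₂ equivalent: 1.779 mg/L × 195,684 L = 348.2 g.
Product at 11.7% available Cl: 348.2 / 0.117 = 2976 g.
Volume: 2976 g ÷ 1.07 g/mL = 2781 mL.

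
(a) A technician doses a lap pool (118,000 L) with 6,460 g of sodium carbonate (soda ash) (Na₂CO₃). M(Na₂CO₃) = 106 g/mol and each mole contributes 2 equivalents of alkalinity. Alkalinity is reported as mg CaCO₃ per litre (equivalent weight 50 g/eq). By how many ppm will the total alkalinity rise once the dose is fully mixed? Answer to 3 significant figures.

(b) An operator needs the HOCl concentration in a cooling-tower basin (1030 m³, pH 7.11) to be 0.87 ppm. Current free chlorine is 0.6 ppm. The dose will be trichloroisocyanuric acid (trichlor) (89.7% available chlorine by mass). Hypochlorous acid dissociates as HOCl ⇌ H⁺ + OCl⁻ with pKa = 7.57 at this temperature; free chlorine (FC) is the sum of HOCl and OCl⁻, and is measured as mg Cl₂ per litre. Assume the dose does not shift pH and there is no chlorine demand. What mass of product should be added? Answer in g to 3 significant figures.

(a) Moles of Na₂CO₃: 6,460 g ÷ 106 g/mol = 60.94 mol → 121.9 eq of alkalinity.
(a) As CaCO₃: 121.9 eq × 50 g/eq = 6094 g.
(a) Rise: 6094 g / 118,000 L × 1000 = 51.65 mg/L.

(b) Volume: 1030 m³ = 1,030,000 L.
(b) [OCl⁻]/[HOCl] = 10^(pH − pKa) = 10^(7.11 − 7.57) = 0.3467; fraction as HOCl = 1/(1 + 0.3467) = 0.7425.
(b) Free chlorine required for 0.87 ppm HOCl: 0.87 / 0.7425 = 1.172 ppm.
(b) FC to add: 1.172 − 0.6 = 0.5717 mg/L as Cl₂.
(b) Cl₂ equivalent: 0.5717 mg/L × 1,030,000 L = 588.8 g.
(b) Product at 89.7% available Cl: 588.8 / 0.897 = 656.4 g.

(a) 51.6 ppm; (b) 656 g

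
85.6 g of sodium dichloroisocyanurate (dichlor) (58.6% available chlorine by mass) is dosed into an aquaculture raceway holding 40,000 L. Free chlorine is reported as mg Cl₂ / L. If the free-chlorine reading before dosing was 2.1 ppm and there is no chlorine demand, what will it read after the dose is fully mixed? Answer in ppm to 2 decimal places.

Available chlorine delivered: 85.6 g × 0.586 = 50.16 g as Cl₂.
Concentration rise: 50.16 g / 40,000 L = 1.254 mg/L = 1.25 ppm.
Final FC: 2.1 + 1.25 = 3.35 ppm.

3.35 ppm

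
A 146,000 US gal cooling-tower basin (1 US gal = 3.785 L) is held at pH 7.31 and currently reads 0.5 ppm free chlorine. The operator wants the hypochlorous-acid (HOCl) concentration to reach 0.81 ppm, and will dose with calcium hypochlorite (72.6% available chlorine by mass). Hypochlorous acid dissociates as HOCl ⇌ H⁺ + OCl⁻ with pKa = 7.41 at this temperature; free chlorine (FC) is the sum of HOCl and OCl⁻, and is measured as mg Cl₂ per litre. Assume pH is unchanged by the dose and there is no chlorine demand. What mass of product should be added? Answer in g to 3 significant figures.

Volume: 146,000 US gal × 3.785 L/gal = 552,610 L.
[OCl⁻]/[HOCl] = 10^(pH − pKa) = 10^(7.31 − 7.41) = 0.7943; fraction as HOCl = 1/(1 + 0.7943) = 0.5573.
Free chlorine required for 0.81 ppm HOCl: 0.81 / 0.5573 = 1.453 ppm.
FC to add: 1.453 − 0.5 = 0.9534 mg/L as Cl₂.
Cl₂ equivalent: 0.9534 mg/L × 552,610 L = 526.9 g.
Product at 72.6% available Cl: 526.9 / 0.726 = 725.7 g.

726 g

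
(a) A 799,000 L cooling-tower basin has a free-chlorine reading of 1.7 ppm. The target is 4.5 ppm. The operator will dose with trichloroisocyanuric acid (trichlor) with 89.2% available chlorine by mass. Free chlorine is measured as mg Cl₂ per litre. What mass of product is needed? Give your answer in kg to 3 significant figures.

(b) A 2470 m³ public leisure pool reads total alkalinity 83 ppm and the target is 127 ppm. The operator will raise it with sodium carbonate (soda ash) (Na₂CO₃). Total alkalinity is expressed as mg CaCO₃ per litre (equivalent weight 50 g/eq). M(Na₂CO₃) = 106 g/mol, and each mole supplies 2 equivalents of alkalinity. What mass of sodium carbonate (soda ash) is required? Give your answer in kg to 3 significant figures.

(a) 2.51 kg; (b) 115 kg

(a) Chlorine deficit: 4.5 − 1.7 = 2.8 ppm = 2.8 mg/L as Cl₂.
(a) Cl₂ equivalent needed: 2.8 mg/L × 799,000 L = 2,237,000 mg = 2237 g.
(a) Product at 89.2% available chlorine: 2237 / 0.892 = 2508 g.

(b) Volume: 2470 m³ = 2,470,000 L.
(b) Alkalinity to add: (127 − 83) = 44 mg/L as CaCO₃ × 2,470,000 L = 108,700 g as CaCO₃.
(b) Equivalents: 108,700 g ÷ 50 g/eq = 2174 eq.
(b) Each mole of Na₂CO₃ supplies 2 eq, so 2174 / 2 = 1087 mol.
(b) Mass: 1087 mol × 106 g/mol = 115,200 g.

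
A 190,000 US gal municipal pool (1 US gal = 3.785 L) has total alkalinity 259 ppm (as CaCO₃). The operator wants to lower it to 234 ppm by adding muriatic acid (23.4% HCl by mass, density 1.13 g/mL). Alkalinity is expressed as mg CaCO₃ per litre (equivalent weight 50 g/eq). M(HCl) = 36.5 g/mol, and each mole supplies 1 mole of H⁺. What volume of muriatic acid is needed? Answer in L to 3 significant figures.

Volume: 190,000 US gal × 3.785 L/gal = 719,150 L.
Alkalinity to neutralize: (259 − 234) = 25 mg/L as CaCO₃ × 719,150 L = 17,980 g as CaCO₃.
Equivalents of H⁺ required: 17,980 ÷ 50 g/eq = 359.6 eq = 359.6 mol HCl.
Mass of HCl: 359.6 × 36.5 = 13,120 g.
Mass of 23.4% solution: 13,120 / 0.234 = 56,090 g.
Volume: 56,090 g ÷ 1.13 g/mL = 49,640 mL.

49.6 L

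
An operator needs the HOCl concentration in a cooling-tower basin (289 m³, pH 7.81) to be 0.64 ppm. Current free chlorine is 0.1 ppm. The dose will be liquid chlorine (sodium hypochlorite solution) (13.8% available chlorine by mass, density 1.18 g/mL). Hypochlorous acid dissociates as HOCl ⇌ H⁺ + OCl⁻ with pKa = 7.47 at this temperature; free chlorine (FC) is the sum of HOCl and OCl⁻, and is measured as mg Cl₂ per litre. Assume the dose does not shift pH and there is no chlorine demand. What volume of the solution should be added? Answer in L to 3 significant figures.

Volume: 289 m³ = 289,000 L.
[OCl⁻]/[HOCl] = 10^(pH − pKa) = 10^(7.81 − 7.47) = 2.188; fraction as HOCl = 1/(1 + 2.188) = 0.3137.
Free chlorine required for 0.64 ppm HOCl: 0.64 / 0.3137 = 2.04 ppm.
FC to add: 2.04 − 0.1 = 1.94 mg/L as Cl₂.
Cl₂ equivalent: 1.94 mg/L × 289,000 L = 560.7 g.
Product at 13.8% available Cl: 560.7 / 0.138 = 4063 g.
Volume: 4063 g ÷ 1.18 g/mL = 3443 mL.

3.44 L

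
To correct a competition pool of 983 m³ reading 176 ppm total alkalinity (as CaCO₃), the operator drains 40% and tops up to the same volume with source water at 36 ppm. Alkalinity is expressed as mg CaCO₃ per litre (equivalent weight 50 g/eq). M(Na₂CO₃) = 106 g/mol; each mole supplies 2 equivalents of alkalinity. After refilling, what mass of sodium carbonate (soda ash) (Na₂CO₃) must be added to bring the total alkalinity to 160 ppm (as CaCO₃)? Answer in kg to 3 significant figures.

Volume: 983 m³ = 983,000 L.
After draining 40% and refilling: 176 × 0.60 + 36 × 0.40 = 120 ppm.
Deficit to target: 160 − 120 = 40 mg/L.
As CaCO₃: 40 mg/L × 983,000 L = 39,320 g; ÷ 50 g/eq ÷ 2 = 393.2 mol Na₂CO₃.
Mass: 393.2 × 106 = 41,680 g.

41.7 kg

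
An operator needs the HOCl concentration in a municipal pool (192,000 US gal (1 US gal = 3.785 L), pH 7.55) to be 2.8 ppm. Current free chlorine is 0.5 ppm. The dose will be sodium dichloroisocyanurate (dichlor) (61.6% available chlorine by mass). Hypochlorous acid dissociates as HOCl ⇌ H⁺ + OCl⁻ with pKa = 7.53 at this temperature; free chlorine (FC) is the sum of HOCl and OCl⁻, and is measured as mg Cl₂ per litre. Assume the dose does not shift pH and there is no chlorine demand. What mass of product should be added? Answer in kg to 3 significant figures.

6.17 kg

Volume: 192,000 US gal × 3.785 L/gal = 726,720 L.
[OCl⁻]/[HOCl] = 10^(pH − pKa) = 10^(7.55 − 7.53) = 1.047; fraction as HOCl = 1/(1 + 1.047) = 0.4885.
Free chlorine required for 2.8 ppm HOCl: 2.8 / 0.4885 = 5.732 ppm.
FC to add: 5.732 − 0.5 = 5.232 mg/L as Cl₂.
Cl₂ equivalent: 5.232 mg/L × 726,720 L = 3802 g.
Product at 61.6% available Cl: 3802 / 0.616 = 6172 g.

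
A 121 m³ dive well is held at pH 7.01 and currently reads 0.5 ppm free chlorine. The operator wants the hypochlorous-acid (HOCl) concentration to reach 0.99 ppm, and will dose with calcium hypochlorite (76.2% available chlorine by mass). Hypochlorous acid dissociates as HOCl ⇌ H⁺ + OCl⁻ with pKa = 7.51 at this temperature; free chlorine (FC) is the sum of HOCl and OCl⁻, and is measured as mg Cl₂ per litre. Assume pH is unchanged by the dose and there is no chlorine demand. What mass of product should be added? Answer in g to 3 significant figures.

Volume: 121 m³ = 121,000 L.
[OCl⁻]/[HOCl] = 10^(pH − pKa) = 10^(7.01 − 7.51) = 0.3162; fraction as HOCl = 1/(1 + 0.3162) = 0.7597.
Free chlorine required for 0.99 ppm HOCl: 0.99 / 0.7597 = 1.303 ppm.
FC to add: 1.303 − 0.5 = 0.8031 mg/L as Cl₂.
Cl₂ equivalent: 0.8031 mg/L × 121,000 L = 97.17 g.
Product at 76.2% available Cl: 97.17 / 0.762 = 127.5 g.

128 g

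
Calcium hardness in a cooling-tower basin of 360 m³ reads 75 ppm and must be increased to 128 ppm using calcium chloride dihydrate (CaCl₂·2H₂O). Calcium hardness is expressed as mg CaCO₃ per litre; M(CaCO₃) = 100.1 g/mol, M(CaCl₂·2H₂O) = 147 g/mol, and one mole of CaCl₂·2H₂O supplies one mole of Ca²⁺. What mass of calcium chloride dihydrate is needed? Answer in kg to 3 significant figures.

28.0 kg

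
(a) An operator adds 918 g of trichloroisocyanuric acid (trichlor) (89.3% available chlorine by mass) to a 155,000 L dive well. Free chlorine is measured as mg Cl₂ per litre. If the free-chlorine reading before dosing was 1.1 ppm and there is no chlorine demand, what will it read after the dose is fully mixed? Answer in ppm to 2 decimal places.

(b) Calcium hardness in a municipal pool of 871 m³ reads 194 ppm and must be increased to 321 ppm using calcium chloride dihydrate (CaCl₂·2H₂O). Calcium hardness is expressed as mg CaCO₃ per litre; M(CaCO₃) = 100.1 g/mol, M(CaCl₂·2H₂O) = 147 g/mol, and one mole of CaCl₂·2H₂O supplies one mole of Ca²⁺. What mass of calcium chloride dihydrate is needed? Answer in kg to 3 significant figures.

(a) 6.39 ppm; (b) 162 kg

(a) Available chlorine delivered: 918 g × 0.893 = 819.8 g as Cl₂.
(a) Concentration rise: 819.8 g / 155,000 L = 5.289 mg/L = 5.29 ppm.
(a) Final FC: 1.1 + 5.29 = 6.39 ppm.

(b) Volume: 871 m³ = 871,000 L.
(b) Hardness to add: (321 − 194) = 127 mg/L as CaCO₃ × 871,000 L = 110,600 g as CaCO₃.
(b) Moles of Ca²⁺ (1 mol Ca²⁺ ≡ 1 mol CaCO₃): 110,600 / 100.1 g/mol = 1105 mol.
(b) Mass of CaCl₂·2H₂O: 1105 × 147 = 162,400 g.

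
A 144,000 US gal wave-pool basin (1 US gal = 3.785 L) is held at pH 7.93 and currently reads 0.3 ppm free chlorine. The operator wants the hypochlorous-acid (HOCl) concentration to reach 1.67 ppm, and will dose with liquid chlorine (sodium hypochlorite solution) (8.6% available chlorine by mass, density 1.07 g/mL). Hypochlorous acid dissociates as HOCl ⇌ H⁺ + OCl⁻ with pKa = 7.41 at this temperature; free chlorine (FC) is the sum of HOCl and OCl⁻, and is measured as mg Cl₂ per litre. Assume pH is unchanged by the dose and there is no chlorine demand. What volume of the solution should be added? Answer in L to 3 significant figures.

40.9 L

Volume: 144,000 US gal × 3.785 L/gal = 545,040 L.
[OCl⁻]/[HOCl] = 10^(pH − pKa) = 10^(7.93 − 7.41) = 3.311; fraction as HOCl = 1/(1 + 3.311) = 0.2319.
Free chlorine required for 1.67 ppm HOCl: 1.67 / 0.2319 = 7.2 ppm.
FC to add: 7.2 − 0.3 = 6.9 mg/L as Cl₂.
Cl₂ equivalent: 6.9 mg/L × 545,040 L = 3761 g.
Product at 8.6% available Cl: 3761 / 0.086 = 43,730 g.
Volume: 43,730 g ÷ 1.07 g/mL = 40,870 mL.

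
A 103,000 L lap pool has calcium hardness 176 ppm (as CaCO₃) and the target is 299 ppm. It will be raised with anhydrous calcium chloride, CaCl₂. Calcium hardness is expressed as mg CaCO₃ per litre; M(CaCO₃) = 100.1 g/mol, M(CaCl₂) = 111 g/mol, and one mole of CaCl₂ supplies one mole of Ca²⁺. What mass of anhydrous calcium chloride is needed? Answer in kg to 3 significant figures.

14.0 kg

Hardness to add: (299 − 176) = 123 mg/L as CaCO₃ × 103,000 L = 12,670 g as CaCO₃.
Moles of Ca²⁺ (1 mol Ca²⁺ ≡ 1 mol CaCO₃): 12,670 / 100.1 g/mol = 126.6 mol.
Mass of CaCl₂: 126.6 × 111 = 14,050 g.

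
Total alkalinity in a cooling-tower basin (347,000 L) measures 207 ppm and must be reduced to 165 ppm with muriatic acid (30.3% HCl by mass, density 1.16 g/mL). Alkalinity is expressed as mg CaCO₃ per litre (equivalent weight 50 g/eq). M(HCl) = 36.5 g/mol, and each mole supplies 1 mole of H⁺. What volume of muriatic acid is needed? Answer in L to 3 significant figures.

Alkalinity to neutralize: (207 − 165) = 42 mg/L as CaCO₃ × 347,000 L = 14,570 g as CaCO₃.
Equivalents of H⁺ required: 14,570 ÷ 50 g/eq = 291.5 eq = 291.5 mol HCl.
Mass of HCl: 291.5 × 36.5 = 10,640 g.
Mass of 30.3% solution: 10,640 / 0.303 = 35,110 g.
Volume: 35,110 g ÷ 1.16 g/mL = 30,270 mL.

30.3 L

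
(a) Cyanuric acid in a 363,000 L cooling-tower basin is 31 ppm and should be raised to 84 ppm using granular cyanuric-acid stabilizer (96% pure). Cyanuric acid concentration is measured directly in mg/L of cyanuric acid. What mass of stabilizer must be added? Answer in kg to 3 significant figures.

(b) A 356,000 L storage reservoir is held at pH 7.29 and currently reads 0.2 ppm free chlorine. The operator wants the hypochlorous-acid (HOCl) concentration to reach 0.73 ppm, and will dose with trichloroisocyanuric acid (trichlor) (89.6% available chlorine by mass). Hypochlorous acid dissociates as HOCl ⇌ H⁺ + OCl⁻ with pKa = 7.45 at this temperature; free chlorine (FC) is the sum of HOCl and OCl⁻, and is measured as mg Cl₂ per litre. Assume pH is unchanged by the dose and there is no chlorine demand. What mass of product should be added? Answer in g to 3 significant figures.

(a) CYA to add: (84 − 31) = 53 mg/L × 363,000 L = 19,240 g cyanuric acid.
(a) At 96% purity: 19,240 / 0.96 = 20,040 g product.

(b) [OCl⁻]/[HOCl] = 10^(pH − pKa) = 10^(7.29 − 7.45) = 0.6918; fraction as HOCl = 1/(1 + 0.6918) = 0.5911.
(b) Free chlorine required for 0.73 ppm HOCl: 0.73 / 0.5911 = 1.235 ppm.
(b) FC to add: 1.235 − 0.2 = 1.035 mg/L as Cl₂.
(b) Cl₂ equivalent: 1.035 mg/L × 356,000 L = 368.5 g.
(b) Product at 89.6% available Cl: 368.5 / 0.896 = 411.2 g.

(a) 20.0 kg; (b) 411 g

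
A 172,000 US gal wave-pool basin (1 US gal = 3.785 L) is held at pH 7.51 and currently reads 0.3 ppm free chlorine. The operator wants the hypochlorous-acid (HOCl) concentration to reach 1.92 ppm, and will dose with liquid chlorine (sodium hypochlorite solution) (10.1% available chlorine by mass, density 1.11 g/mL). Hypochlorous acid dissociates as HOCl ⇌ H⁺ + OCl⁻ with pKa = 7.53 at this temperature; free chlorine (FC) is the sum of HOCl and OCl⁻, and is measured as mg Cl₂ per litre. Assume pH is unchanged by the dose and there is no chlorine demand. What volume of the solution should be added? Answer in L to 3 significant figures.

20.1 L

Volume: 172,000 US gal × 3.785 L/gal = 651,020 L.
[OCl⁻]/[HOCl] = 10^(pH − pKa) = 10^(7.51 − 7.53) = 0.955; fraction as HOCl = 1/(1 + 0.955) = 0.5115.
Free chlorine required for 1.92 ppm HOCl: 1.92 / 0.5115 = 3.754 ppm.
FC to add: 3.754 − 0.3 = 3.454 mg/L as Cl₂.
Cl₂ equivalent: 3.454 mg/L × 651,020 L = 2248 g.
Product at 10.1% available Cl: 2248 / 0.101 = 22,260 g.
Volume: 22,260 g ÷ 1.11 g/mL = 20,050 mL.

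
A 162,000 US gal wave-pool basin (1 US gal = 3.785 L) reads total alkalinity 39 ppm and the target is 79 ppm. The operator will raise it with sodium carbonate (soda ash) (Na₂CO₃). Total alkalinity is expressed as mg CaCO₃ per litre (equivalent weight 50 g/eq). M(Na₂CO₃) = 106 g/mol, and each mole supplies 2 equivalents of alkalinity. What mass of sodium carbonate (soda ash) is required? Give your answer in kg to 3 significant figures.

26.0 kg

Volume: 162,000 US gal × 3.785 L/gal = 613,170 L.
Alkalinity to add: (79 − 39) = 40 mg/L as CaCO₃ × 613,170 L = 24,530 g as CaCO₃.
Equivalents: 24,530 g ÷ 50 g/eq = 490.5 eq.
Each mole of Na₂CO₃ supplies 2 eq, so 490.5 / 2 = 245.3 mol.
Mass: 245.3 mol × 106 g/mol = 26,000 g.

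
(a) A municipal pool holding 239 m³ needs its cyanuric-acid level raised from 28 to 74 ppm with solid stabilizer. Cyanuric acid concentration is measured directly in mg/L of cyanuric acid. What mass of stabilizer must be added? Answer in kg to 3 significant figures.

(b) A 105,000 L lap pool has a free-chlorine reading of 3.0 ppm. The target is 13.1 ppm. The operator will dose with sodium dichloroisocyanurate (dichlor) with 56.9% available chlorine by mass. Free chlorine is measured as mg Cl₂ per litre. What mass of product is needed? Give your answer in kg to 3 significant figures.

(a) Volume: 239 m³ = 239,000 L.
(a) CYA to add: (74 − 28) = 46 mg/L × 239,000 L = 10,990 g cyanuric acid.

(b) Chlorine deficit: 13.1 − 3.0 = 10.1 ppm = 10.1 mg/L as Cl₂.
(b) Cl₂ equivalent needed: 10.1 mg/L × 105,000 L = 1,060,000 mg = 1060 g.
(b) Product at 56.9% available chlorine: 1060 / 0.569 = 1864 g.

(a) 11.0 kg; (b) 1.86 kg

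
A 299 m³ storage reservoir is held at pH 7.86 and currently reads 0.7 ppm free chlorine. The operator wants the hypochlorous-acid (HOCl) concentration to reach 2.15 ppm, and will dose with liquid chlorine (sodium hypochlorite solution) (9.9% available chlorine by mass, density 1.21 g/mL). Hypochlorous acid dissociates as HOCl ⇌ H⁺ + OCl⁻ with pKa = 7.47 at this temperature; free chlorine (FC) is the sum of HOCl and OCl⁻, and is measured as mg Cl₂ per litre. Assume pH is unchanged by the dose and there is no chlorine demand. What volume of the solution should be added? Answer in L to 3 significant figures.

Volume: 299 m³ = 299,000 L.
[OCl⁻]/[HOCl] = 10^(pH − pKa) = 10^(7.86 − 7.47) = 2.455; fraction as HOCl = 1/(1 + 2.455) = 0.2895.
Free chlorine required for 2.15 ppm HOCl: 2.15 / 0.2895 = 7.428 ppm.
FC to add: 7.428 − 0.7 = 6.728 mg/L as Cl₂.
Cl₂ equivalent: 6.728 mg/L × 299,000 L = 2012 g.
Product at 9.9% available Cl: 2012 / 0.099 = 20,320 g.
Volume: 20,320 g ÷ 1.21 g/mL = 16,790 mL.

16.8 L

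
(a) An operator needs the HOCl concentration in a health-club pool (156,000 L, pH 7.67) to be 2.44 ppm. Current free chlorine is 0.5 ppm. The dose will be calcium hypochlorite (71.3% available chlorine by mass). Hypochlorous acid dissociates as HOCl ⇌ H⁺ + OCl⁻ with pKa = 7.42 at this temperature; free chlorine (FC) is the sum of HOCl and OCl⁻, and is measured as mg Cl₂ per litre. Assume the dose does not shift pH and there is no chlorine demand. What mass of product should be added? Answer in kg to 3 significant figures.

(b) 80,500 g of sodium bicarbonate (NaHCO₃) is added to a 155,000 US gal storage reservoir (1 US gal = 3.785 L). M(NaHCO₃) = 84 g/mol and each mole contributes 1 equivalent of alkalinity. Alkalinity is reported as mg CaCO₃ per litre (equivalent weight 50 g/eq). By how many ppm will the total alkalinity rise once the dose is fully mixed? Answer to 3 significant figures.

(a) 1.37 kg; (b) 81.7 ppm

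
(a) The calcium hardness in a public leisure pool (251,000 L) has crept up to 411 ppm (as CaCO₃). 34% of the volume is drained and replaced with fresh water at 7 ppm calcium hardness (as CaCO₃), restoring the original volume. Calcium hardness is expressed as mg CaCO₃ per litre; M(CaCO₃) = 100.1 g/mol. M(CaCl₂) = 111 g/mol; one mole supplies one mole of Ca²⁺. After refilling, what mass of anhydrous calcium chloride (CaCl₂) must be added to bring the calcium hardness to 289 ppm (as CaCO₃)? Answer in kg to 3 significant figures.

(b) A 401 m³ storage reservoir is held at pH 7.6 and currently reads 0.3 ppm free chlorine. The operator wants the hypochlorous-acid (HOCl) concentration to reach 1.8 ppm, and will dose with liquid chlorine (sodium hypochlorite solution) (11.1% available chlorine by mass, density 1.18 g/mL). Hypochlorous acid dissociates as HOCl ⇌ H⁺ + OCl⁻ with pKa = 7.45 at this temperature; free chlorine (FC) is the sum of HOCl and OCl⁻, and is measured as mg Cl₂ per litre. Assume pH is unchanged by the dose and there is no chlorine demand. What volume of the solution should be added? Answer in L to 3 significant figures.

(a) 4.28 kg; (b) 12.4 L

(a) After draining 34% and refilling: 411 × 0.66 + 7 × 0.34 = 273.64 ppm.
(a) Deficit to target: 289 − 273.64 = 15.36 mg/L.
(a) As CaCO₃: 15.36 mg/L × 251,000 L = 3855 g; ÷ 100.1 = 38.52 mol Ca²⁺.
(a) Mass: 38.52 × 111 = 4275 g.

(b) Volume: 401 m³ = 401,000 L.
(b) [OCl⁻]/[HOCl] = 10^(pH − pKa) = 10^(7.6 − 7.45) = 1.413; fraction as HOCl = 1/(1 + 1.413) = 0.4145.
(b) Free chlorine required for 1.8 ppm HOCl: 1.8 / 0.4145 = 4.343 ppm.
(b) FC to add: 4.343 − 0.3 = 4.043 mg/L as Cl₂.
(b) Cl₂ equivalent: 4.043 mg/L × 401,000 L = 1621 g.
(b) Product at 11.1% available Cl: 1621 / 0.111 = 14,600 g.
(b) Volume: 14,600 g ÷ 1.18 g/mL = 12,380 mL.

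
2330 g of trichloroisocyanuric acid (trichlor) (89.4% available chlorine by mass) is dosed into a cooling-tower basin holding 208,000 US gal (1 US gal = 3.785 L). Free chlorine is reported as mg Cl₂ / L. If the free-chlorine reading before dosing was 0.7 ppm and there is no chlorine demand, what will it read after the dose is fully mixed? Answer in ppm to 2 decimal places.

3.35 ppm

Volume: 208,000 US gal × 3.785 L/gal = 787,280 L.
Available chlorine delivered: 2330 g × 0.894 = 2083 g as Cl₂.
Concentration rise: 2083 g / 787,280 L = 2.646 mg/L = 2.65 ppm.
Final FC: 0.7 + 2.65 = 3.35 ppm.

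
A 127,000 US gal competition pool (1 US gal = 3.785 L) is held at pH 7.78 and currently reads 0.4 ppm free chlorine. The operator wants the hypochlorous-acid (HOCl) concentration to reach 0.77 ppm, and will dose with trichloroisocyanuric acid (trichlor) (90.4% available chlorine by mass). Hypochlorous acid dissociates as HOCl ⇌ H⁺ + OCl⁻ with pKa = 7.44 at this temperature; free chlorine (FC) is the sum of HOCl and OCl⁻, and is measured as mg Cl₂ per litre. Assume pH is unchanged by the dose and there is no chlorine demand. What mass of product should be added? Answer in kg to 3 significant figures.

1.09 kg

Volume: 127,000 US gal × 3.785 L/gal = 480,695 L.
[OCl⁻]/[HOCl] = 10^(pH − pKa) = 10^(7.78 − 7.44) = 2.188; fraction as HOCl = 1/(1 + 2.188) = 0.3137.
Free chlorine required for 0.77 ppm HOCl: 0.77 / 0.3137 = 2.455 ppm.
FC to add: 2.455 − 0.4 = 2.055 mg/L as Cl₂.
Cl₂ equivalent: 2.055 mg/L × 480,695 L = 987.6 g.
Product at 90.4% available Cl: 987.6 / 0.904 = 1093 g.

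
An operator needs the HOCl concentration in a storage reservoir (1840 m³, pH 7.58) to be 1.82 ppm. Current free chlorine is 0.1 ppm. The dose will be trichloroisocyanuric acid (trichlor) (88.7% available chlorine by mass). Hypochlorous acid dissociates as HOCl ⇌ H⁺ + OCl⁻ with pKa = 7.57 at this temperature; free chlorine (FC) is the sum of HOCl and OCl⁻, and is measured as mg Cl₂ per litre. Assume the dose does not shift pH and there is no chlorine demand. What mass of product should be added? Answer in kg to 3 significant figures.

7.43 kg

Volume: 1840 m³ = 1,840,000 L.
[OCl⁻]/[HOCl] = 10^(pH − pKa) = 10^(7.58 − 7.57) = 1.023; fraction as HOCl = 1/(1 + 1.023) = 0.4942.
Free chlorine required for 1.82 ppm HOCl: 1.82 / 0.4942 = 3.682 ppm.
FC to add: 3.682 − 0.1 = 3.582 mg/L as Cl₂.
Cl₂ equivalent: 3.582 mg/L × 1,840,000 L = 6592 g.
Product at 88.7% available Cl: 6592 / 0.887 = 7431 g.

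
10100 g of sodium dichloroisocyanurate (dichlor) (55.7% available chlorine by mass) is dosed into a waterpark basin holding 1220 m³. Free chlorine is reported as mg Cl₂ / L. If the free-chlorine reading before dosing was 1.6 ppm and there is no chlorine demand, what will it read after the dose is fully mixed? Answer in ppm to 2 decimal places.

6.21 ppm

Volume: 1220 m³ = 1,220,000 L.
Available chlorine delivered: 10,100 g × 0.557 = 5626 g as Cl₂.
Concentration rise: 5626 g / 1,220,000 L = 4.611 mg/L = 4.61 ppm.
Final FC: 1.6 + 4.61 = 6.21 ppm.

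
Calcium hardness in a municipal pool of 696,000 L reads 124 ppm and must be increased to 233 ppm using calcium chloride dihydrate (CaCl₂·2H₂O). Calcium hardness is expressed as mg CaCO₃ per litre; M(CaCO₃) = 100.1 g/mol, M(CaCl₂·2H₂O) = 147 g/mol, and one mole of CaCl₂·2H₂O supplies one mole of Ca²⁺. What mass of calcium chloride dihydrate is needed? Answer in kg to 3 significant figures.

Hardness to add: (233 − 124) = 109 mg/L as CaCO₃ × 696,000 L = 75,860 g as CaCO₃.
Moles of Ca²⁺ (1 mol Ca²⁺ ≡ 1 mol CaCO₃): 75,860 / 100.1 g/mol = 757.9 mol.
Mass of CaCl₂·2H₂O: 757.9 × 147 = 111,400 g.

111 kg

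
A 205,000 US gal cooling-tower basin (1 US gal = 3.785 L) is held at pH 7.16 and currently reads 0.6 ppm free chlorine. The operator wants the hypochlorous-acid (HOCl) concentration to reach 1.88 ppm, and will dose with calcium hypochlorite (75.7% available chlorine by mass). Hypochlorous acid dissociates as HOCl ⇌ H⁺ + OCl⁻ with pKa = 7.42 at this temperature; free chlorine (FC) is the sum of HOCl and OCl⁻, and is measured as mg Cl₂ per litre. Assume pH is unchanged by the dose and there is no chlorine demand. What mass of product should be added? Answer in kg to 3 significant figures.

Volume: 205,000 US gal × 3.785 L/gal = 775,925 L.
[OCl⁻]/[HOCl] = 10^(pH − pKa) = 10^(7.16 − 7.42) = 0.5495; fraction as HOCl = 1/(1 + 0.5495) = 0.6454.
Free chlorine required for 1.88 ppm HOCl: 1.88 / 0.6454 = 2.913 ppm.
FC to add: 2.913 − 0.6 = 2.313 mg/L as Cl₂.
Cl₂ equivalent: 2.313 mg/L × 775,925 L = 1795 g.
Product at 75.7% available Cl: 1795 / 0.757 = 2371 g.

2.37 kg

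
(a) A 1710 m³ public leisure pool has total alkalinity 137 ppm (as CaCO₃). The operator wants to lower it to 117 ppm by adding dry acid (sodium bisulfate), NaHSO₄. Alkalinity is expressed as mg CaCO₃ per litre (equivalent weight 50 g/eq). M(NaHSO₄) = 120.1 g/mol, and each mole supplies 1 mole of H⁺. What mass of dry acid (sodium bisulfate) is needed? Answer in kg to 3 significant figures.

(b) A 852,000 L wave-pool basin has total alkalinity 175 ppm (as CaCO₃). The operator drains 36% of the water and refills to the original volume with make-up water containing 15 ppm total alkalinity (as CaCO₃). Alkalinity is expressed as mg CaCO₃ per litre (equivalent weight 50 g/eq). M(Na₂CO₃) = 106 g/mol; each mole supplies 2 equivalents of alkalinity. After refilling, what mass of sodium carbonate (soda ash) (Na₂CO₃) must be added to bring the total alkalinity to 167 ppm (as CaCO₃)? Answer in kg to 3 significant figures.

(a) Volume: 1710 m³ = 1,710,000 L.
(a) Alkalinity to neutralize: (137 − 117) = 20 mg/L as CaCO₃ × 1,710,000 L = 34,200 g as CaCO₃.
(a) Equivalents of H⁺ required: 34,200 ÷ 50 g/eq = 684 eq = 684 mol NaHSO₄.
(a) Mass of NaHSO₄: 684 × 120.1 = 82,150 g.

(b) After draining 36% and refilling: 175 × 0.64 + 15 × 0.36 = 117.4 ppm.
(b) Deficit to target: 167 − 117.4 = 49.6 mg/L.
(b) As CaCO₃: 49.6 mg/L × 852,000 L = 42,260 g; ÷ 50 g/eq ÷ 2 = 422.6 mol Na₂CO₃.
(b) Mass: 422.6 × 106 = 44,790 g.

(a) 82.1 kg; (b) 44.8 kg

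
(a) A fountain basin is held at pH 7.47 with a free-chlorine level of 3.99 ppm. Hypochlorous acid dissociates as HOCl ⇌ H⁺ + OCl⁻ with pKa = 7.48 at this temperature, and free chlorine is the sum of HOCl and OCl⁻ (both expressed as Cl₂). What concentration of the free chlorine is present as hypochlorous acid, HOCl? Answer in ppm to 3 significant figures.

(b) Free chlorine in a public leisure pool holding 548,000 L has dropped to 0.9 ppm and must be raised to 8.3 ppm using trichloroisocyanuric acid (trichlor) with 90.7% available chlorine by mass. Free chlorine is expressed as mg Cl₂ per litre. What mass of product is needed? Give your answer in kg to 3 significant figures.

(a) 2.02 ppm; (b) 4.47 kg

(a) [OCl⁻]/[HOCl] = 10^(pH − pKa) = 10^(7.47 − 7.48) = 10^-0.01 = 0.9772.
(a) Fraction as HOCl = 1 / (1 + 0.9772) = 0.5058.
(a) HOCl = 0.5058 × 3.99 ppm = 2.018 ppm.

(b) Chlorine deficit: 8.3 − 0.9 = 7.4 ppm = 7.4 mg/L as Cl₂.
(b) Cl₂ equivalent needed: 7.4 mg/L × 548,000 L = 4,055,000 mg = 4055 g.
(b) Product at 90.7% available chlorine: 4055 / 0.907 = 4471 g.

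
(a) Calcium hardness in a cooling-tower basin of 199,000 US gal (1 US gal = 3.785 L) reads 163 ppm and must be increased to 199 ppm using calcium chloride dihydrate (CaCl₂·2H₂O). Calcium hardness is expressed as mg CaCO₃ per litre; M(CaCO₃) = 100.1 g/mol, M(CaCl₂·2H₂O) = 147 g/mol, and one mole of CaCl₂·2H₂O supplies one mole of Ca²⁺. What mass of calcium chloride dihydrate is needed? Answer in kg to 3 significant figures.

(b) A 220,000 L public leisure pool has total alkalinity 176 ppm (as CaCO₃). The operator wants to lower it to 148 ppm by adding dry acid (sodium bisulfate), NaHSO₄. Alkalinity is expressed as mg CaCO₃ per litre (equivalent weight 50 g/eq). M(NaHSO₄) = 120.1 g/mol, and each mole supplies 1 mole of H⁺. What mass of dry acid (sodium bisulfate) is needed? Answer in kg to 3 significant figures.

(a) 39.8 kg; (b) 14.8 kg

(a) Volume: 199,000 US gal × 3.785 L/gal = 753,215 L.
(a) Hardness to add: (199 − 163) = 36 mg/L as CaCO₃ × 753,215 L = 27,120 g as CaCO₃.
(a) Moles of Ca²⁺ (1 mol Ca²⁺ ≡ 1 mol CaCO₃): 27,120 / 100.1 g/mol = 270.9 mol.
(a) Mass of CaCl₂·2H₂O: 270.9 × 147 = 39,820 g.

(b) Alkalinity to neutralize: (176 − 148) = 28 mg/L as CaCO₃ × 220,000 L = 6160 g as CaCO₃.
(b) Equivalents of H⁺ required: 6160 ÷ 50 g/eq = 123.2 eq = 123.2 mol NaHSO₄.
(b) Mass of NaHSO₄: 123.2 × 120.1 = 14,800 g.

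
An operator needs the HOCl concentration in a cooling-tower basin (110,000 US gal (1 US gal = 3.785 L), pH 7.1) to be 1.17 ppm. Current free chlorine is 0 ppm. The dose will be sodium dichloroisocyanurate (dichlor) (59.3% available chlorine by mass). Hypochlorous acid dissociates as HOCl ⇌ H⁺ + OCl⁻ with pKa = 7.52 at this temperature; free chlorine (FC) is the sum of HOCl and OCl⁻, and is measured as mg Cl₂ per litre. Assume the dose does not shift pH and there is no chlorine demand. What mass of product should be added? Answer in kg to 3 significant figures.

Volume: 110,000 US gal × 3.785 L/gal = 416,350 L.
[OCl⁻]/[HOCl] = 10^(pH − pKa) = 10^(7.1 − 7.52) = 0.3802; fraction as HOCl = 1/(1 + 0.3802) = 0.7245.
Free chlorine required for 1.17 ppm HOCl: 1.17 / 0.7245 = 1.615 ppm.
FC to add: 1.615 − 0 = 1.615 mg/L as Cl₂.
Cl₂ equivalent: 1.615 mg/L × 416,350 L = 672.3 g.
Product at 59.3% available Cl: 672.3 / 0.593 = 1134 g.

1.13 kg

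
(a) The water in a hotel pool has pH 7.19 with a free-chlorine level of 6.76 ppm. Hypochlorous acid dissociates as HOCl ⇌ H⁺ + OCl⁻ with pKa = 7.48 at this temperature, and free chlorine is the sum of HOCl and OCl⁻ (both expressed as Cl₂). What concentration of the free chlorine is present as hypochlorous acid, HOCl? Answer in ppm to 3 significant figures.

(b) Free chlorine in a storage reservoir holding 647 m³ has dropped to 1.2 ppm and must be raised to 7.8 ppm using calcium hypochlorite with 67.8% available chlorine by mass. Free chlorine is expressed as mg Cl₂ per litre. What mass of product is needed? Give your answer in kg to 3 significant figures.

(a) 4.47 ppm; (b) 6.30 kg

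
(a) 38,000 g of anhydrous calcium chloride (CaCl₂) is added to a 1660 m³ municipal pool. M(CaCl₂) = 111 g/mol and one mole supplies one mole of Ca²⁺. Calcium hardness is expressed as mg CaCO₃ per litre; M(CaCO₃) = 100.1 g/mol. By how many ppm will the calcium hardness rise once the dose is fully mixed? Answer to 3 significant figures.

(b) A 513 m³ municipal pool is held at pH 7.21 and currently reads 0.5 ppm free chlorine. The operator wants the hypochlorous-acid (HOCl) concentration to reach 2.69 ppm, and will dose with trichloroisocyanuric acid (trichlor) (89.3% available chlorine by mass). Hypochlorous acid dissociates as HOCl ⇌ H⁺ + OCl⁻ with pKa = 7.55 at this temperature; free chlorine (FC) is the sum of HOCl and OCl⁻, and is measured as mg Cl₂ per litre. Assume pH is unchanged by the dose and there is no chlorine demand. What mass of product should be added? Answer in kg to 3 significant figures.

(a) 20.6 ppm; (b) 1.96 kg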